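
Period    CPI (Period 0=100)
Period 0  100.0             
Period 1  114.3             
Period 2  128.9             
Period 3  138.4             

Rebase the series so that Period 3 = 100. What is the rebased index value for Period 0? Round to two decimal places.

72.25

Rebased(Period 0) = 100.0 / 138.4 × 100 = 72.2543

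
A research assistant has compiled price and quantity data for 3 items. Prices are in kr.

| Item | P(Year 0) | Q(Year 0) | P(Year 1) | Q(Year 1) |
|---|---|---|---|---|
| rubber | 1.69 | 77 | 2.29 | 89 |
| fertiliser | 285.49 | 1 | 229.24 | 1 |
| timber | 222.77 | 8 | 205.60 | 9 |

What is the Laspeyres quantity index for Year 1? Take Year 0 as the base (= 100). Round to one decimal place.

Laspeyres quantity index uses base-period prices as weights.
ΣP(Year 0)·Q(Year 1) = 1.69×89 + 285.49×1 + 222.77×9 = 150.41 + 285.49 + 2004.93 = 2440.83
ΣP(Year 0)·Q(Year 0) = 1.69×77 + 285.49×1 + 222.77×8 = 130.13 + 285.49 + 1782.16 = 2197.78
Index = 2440.83 / 2197.78 × 100 = 111.0589

111.1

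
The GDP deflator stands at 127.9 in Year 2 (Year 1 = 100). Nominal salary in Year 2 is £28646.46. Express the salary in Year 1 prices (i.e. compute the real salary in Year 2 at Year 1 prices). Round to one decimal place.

22397.5

Real = Nominal ÷ (Index/100) = 28646.46 ÷ (127.9/100)
     = 28646.46 ÷ 1.279 = 22397.5450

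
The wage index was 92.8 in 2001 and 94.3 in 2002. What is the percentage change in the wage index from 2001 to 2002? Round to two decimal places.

Change = (94.3 − 92.8) / 92.8 × 100
       = 1.5 / 92.8 × 100 = 1.6164%

1.62%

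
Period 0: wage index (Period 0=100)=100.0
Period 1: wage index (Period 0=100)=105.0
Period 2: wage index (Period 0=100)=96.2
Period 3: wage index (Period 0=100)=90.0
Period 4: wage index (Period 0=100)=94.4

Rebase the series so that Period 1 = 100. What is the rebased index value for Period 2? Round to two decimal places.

91.62

Rebased(Period 2) = 96.2 / 105.0 × 100 = 91.6190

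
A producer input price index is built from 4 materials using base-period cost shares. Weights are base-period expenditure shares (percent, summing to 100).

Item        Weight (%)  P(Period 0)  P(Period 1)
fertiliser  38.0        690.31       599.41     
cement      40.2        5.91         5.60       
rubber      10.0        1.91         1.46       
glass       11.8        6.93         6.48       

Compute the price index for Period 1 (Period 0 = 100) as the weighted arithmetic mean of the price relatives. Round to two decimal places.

89.77

fertiliser: 38.0 × (599.41/690.31) = 38.0 × 0.868320 = 32.9962
cement: 40.2 × (5.60/5.91) = 40.2 × 0.947547 = 38.0914
rubber: 10.0 × (1.46/1.91) = 10.0 × 0.764398 = 7.6440
glass: 11.8 × (6.48/6.93) = 11.8 × 0.935065 = 11.0338
Index = Σ wᵢ·(p₁ᵢ/p₀ᵢ) = 32.9962 + 38.0914 + 7.6440 + 11.0338 = 89.7653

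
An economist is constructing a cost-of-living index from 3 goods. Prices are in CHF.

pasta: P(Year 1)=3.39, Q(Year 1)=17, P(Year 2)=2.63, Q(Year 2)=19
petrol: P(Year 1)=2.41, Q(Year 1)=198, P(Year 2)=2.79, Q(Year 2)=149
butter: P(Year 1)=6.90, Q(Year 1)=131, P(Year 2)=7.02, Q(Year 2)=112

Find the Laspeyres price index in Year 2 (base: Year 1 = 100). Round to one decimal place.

105.4

Laspeyres price index uses base-period quantities as weights.
ΣP(Year 2)·Q(Year 1) = 2.63×17 + 2.79×198 + 7.02×131 = 44.71 + 552.42 + 919.62 = 1516.75
ΣP(Year 1)·Q(Year 1) = 3.39×17 + 2.41×198 + 6.90×131 = 57.63 + 477.18 + 903.9 = 1438.71
Index = 1516.75 / 1438.71 × 100 = 105.4243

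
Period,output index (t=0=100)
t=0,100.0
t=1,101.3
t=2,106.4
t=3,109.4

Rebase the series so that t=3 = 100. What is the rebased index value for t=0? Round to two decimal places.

Rebased(t=0) = 100.0 / 109.4 × 100 = 91.4077

91.41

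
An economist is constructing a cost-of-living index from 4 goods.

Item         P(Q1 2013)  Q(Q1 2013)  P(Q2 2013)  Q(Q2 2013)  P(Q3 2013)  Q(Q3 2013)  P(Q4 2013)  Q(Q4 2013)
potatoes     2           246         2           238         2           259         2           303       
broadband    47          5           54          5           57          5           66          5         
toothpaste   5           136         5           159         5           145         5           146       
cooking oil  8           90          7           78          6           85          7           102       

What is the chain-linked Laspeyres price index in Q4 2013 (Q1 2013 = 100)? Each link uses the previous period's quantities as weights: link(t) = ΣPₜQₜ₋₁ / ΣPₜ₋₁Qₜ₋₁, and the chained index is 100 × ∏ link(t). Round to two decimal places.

Link Q1 2013→Q2 2013:
ΣP(Q2 2013)Q(Q1 2013) = 2×246 + 54×5 + 5×136 + 7×90 = 492 + 270 + 680 + 630 = 2072
ΣP(Q1 2013)Q(Q1 2013) = 2×246 + 47×5 + 5×136 + 8×90 = 492 + 235 + 680 + 720 = 2127
link = 2072/2127 = 0.974142
Link Q2 2013→Q3 2013:
ΣP(Q3 2013)Q(Q2 2013) = 2×238 + 57×5 + 5×159 + 6×78 = 476 + 285 + 795 + 468 = 2024
ΣP(Q2 2013)Q(Q2 2013) = 2×238 + 54×5 + 5×159 + 7×78 = 476 + 270 + 795 + 546 = 2087
link = 2024/2087 = 0.969813
Link Q3 2013→Q4 2013:
ΣP(Q4 2013)Q(Q3 2013) = 2×259 + 66×5 + 5×145 + 7×85 = 518 + 330 + 725 + 595 = 2168
ΣP(Q3 2013)Q(Q3 2013) = 2×259 + 57×5 + 5×145 + 6×85 = 518 + 285 + 725 + 510 = 2038
link = 2168/2038 = 1.063788
Chained index = 100 × 0.974142 × 0.969813 × 1.063788 = 100.4999

100.50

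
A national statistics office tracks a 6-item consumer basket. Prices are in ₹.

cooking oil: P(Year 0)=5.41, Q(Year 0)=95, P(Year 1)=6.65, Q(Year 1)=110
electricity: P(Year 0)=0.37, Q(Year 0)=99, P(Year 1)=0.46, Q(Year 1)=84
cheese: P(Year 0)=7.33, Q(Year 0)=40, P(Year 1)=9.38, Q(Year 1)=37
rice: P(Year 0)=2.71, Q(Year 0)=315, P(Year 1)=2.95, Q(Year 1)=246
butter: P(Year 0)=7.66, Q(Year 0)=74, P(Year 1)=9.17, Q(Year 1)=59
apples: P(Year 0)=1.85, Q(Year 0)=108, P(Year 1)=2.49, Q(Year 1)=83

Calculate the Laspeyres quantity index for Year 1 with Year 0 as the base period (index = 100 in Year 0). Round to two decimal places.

Laspeyres quantity index uses base-period prices as weights.
ΣP(Year 0)·Q(Year 1) = 5.41×110 + 0.37×84 + 7.33×37 + 2.71×246 + 7.66×59 + 1.85×83 = 595.1 + 31.08 + 271.21 + 666.66 + 451.94 + 153.55 = 2169.54
ΣP(Year 0)·Q(Year 0) = 5.41×95 + 0.37×99 + 7.33×40 + 2.71×315 + 7.66×74 + 1.85×108 = 513.95 + 36.63 + 293.2 + 853.65 + 566.84 + 199.8 = 2464.07
Index = 2169.54 / 2464.07 × 100 = 88.0470

88.05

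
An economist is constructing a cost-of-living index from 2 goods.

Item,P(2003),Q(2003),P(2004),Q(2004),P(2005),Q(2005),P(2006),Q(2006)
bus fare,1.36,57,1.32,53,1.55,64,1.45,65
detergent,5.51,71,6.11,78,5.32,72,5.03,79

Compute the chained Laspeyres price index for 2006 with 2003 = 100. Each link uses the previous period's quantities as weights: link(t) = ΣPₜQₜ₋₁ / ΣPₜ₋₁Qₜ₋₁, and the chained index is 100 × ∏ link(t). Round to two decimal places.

93.19

Link 2003→2004:
ΣP(2004)Q(2003) = 1.32×57 + 6.11×71 = 75.24 + 433.81 = 509.05
ΣP(2003)Q(2003) = 1.36×57 + 5.51×71 = 77.52 + 391.21 = 468.73
link = 509.05/468.73 = 1.086020
Link 2004→2005:
ΣP(2005)Q(2004) = 1.55×53 + 5.32×78 = 82.15 + 414.96 = 497.11
ΣP(2004)Q(2004) = 1.32×53 + 6.11×78 = 69.96 + 476.58 = 546.54
link = 497.11/546.54 = 0.909558
Link 2005→2006:
ΣP(2006)Q(2005) = 1.45×64 + 5.03×72 = 92.8 + 362.16 = 454.96
ΣP(2005)Q(2005) = 1.55×64 + 5.32×72 = 99.2 + 383.04 = 482.24
link = 454.96/482.24 = 0.943431
Chained index = 100 × 1.086020 × 0.909558 × 0.943431 = 93.1919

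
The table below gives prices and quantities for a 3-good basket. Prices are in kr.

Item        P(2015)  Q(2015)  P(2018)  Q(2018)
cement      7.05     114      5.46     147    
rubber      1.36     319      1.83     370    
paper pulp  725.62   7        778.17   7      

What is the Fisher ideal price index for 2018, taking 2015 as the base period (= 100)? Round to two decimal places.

Laspeyres component (base-period weights):
ΣP(2018)Q(2015) = 5.46×114 + 1.83×319 + 778.17×7 = 622.44 + 583.77 + 5447.19 = 6653.4
ΣP(2015)Q(2015) = 7.05×114 + 1.36×319 + 725.62×7 = 803.7 + 433.84 + 5079.34 = 6316.88
L = 6653.4 / 6316.88 × 100 = 105.3273
Paasche component (current-period weights):
ΣP(2018)Q(2018) = 5.46×147 + 1.83×370 + 778.17×7 = 802.62 + 677.1 + 5447.19 = 6926.91
ΣP(2015)Q(2018) = 7.05×147 + 1.36×370 + 725.62×7 = 1036.35 + 503.2 + 5079.34 = 6618.89
P = 6926.91 / 6618.89 × 100 = 104.6537
Fisher = √(L × P) = √(105.3273 × 104.6537) = 104.9899

104.99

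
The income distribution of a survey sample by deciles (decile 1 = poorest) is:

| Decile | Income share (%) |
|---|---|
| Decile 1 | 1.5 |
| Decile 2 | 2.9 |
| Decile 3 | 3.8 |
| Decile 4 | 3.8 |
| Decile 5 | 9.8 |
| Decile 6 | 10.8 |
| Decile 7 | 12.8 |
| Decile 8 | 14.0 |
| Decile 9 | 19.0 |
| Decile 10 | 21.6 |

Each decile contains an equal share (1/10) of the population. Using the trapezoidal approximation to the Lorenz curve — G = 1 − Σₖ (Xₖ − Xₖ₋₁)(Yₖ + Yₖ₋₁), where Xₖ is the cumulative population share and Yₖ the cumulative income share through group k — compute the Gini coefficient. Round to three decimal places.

Cumulative income shares Yₖ: 0.0150, 0.0440, 0.0820, 0.1200, 0.2180, 0.3260, 0.4540, 0.5940, 0.7840, 1.0000
Σ (Xₖ−Xₖ₋₁)(Yₖ+Yₖ₋₁) = (1/10)(0.0150+0.0000) + (1/10)(0.0440+0.0150) + (1/10)(0.0820+0.0440) + (1/10)(0.1200+0.0820) + (1/10)(0.2180+0.1200) + (1/10)(0.3260+0.2180) + (1/10)(0.4540+0.3260) + (1/10)(0.5940+0.4540) + (1/10)(0.7840+0.5940) + (1/10)(1.0000+0.7840)
  = 0.0015 + 0.0059 + 0.0126 + 0.0202 + 0.0338 + 0.0544 + 0.0780 + 0.1048 + 0.1378 + 0.1784 = 0.6274
G = 1 − 0.6274 = 0.3726

0.373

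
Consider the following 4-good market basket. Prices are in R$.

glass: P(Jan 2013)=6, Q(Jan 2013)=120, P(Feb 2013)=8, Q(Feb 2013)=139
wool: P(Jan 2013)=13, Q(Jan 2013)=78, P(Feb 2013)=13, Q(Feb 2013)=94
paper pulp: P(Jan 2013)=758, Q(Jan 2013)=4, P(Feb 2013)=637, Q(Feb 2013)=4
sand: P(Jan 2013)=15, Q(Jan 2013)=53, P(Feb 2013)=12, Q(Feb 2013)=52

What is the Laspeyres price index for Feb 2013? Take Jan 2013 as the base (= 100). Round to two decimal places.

Laspeyres price index uses base-period quantities as weights.
ΣP(Feb 2013)·Q(Jan 2013) = 8×120 + 13×78 + 637×4 + 12×53 = 960 + 1014 + 2548 + 636 = 5158
ΣP(Jan 2013)·Q(Jan 2013) = 6×120 + 13×78 + 758×4 + 15×53 = 720 + 1014 + 3032 + 795 = 5561
Index = 5158 / 5561 × 100 = 92.7531

92.75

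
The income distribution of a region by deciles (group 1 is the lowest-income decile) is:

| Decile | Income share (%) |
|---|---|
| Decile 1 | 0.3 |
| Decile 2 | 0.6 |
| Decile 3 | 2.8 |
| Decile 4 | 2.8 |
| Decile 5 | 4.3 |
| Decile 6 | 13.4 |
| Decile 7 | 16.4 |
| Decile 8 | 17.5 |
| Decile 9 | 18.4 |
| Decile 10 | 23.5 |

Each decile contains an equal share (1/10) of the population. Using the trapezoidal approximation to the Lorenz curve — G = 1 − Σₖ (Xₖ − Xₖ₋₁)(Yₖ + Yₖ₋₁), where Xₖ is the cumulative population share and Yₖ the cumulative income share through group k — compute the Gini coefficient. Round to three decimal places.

Cumulative income shares Yₖ: 0.0030, 0.0090, 0.0370, 0.0650, 0.1080, 0.2420, 0.4060, 0.5810, 0.7650, 1.0000
Σ (Xₖ−Xₖ₋₁)(Yₖ+Yₖ₋₁) = (1/10)(0.0030+0.0000) + (1/10)(0.0090+0.0030) + (1/10)(0.0370+0.0090) + (1/10)(0.0650+0.0370) + (1/10)(0.1080+0.0650) + (1/10)(0.2420+0.1080) + (1/10)(0.4060+0.2420) + (1/10)(0.5810+0.4060) + (1/10)(0.7650+0.5810) + (1/10)(1.0000+0.7650)
  = 0.0003 + 0.0012 + 0.0046 + 0.0102 + 0.0173 + 0.0350 + 0.0648 + 0.0987 + 0.1346 + 0.1765 = 0.5432
G = 1 − 0.5432 = 0.4568

0.457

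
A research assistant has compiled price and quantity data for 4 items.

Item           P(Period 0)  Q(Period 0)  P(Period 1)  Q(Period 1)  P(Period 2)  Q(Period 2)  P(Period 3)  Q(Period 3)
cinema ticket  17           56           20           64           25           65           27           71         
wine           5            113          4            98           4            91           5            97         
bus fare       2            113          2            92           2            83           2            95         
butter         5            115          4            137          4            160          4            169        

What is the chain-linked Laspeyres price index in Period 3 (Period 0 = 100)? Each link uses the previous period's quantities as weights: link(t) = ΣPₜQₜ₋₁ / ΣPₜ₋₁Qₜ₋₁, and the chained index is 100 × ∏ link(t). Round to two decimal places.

Link Period 0→Period 1:
ΣP(Period 1)Q(Period 0) = 20×56 + 4×113 + 2×113 + 4×115 = 1120 + 452 + 226 + 460 = 2258
ΣP(Period 0)Q(Period 0) = 17×56 + 5×113 + 2×113 + 5×115 = 952 + 565 + 226 + 575 = 2318
link = 2258/2318 = 0.974116
Link Period 1→Period 2:
ΣP(Period 2)Q(Period 1) = 25×64 + 4×98 + 2×92 + 4×137 = 1600 + 392 + 184 + 548 = 2724
ΣP(Period 1)Q(Period 1) = 20×64 + 4×98 + 2×92 + 4×137 = 1280 + 392 + 184 + 548 = 2404
link = 2724/2404 = 1.133111
Link Period 2→Period 3:
ΣP(Period 3)Q(Period 2) = 27×65 + 5×91 + 2×83 + 4×160 = 1755 + 455 + 166 + 640 = 3016
ΣP(Period 2)Q(Period 2) = 25×65 + 4×91 + 2×83 + 4×160 = 1625 + 364 + 166 + 640 = 2795
link = 3016/2795 = 1.079070
Chained index = 100 × 0.974116 × 1.133111 × 1.079070 = 119.1057

119.11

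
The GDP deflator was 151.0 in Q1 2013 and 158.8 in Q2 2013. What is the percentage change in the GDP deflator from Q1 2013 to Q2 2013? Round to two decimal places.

5.17%

Change = (158.8 − 151.0) / 151.0 × 100
       = 7.8 / 151.0 × 100 = 5.1656%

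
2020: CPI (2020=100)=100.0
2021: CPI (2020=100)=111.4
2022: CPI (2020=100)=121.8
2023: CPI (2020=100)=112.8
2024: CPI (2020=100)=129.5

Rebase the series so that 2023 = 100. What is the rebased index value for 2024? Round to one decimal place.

Rebased(2024) = 129.5 / 112.8 × 100 = 114.8050

114.8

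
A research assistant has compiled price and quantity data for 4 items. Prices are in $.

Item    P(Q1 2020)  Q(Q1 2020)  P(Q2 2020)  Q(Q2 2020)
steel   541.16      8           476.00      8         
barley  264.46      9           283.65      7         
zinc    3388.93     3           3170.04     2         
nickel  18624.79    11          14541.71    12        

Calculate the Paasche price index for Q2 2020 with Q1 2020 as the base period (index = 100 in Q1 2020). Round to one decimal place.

78.9

Paasche price index uses current-period quantities as weights.
ΣP(Q2 2020)·Q(Q2 2020) = 476.00×8 + 283.65×7 + 3170.04×2 + 14541.71×12 = 3808 + 1985.55 + 6340.08 + 174500.52 = 186634.15
ΣP(Q1 2020)·Q(Q2 2020) = 541.16×8 + 264.46×7 + 3388.93×2 + 18624.79×12 = 4329.28 + 1851.22 + 6777.86 + 223497.48 = 236455.84
Index = 186634.15 / 236455.84 × 100 = 78.9298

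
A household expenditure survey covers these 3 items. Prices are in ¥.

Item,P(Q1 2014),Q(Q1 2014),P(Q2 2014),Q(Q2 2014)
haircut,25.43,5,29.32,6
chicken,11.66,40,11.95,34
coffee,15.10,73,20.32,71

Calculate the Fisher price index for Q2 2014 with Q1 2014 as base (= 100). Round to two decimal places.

Laspeyres component (base-period weights):
ΣP(Q2 2014)Q(Q1 2014) = 29.32×5 + 11.95×40 + 20.32×73 = 146.6 + 478 + 1483.36 = 2107.96
ΣP(Q1 2014)Q(Q1 2014) = 25.43×5 + 11.66×40 + 15.10×73 = 127.15 + 466.4 + 1102.3 = 1695.85
L = 2107.96 / 1695.85 × 100 = 124.3011
Paasche component (current-period weights):
ΣP(Q2 2014)Q(Q2 2014) = 29.32×6 + 11.95×34 + 20.32×71 = 175.92 + 406.3 + 1442.72 = 2024.94
ΣP(Q1 2014)Q(Q2 2014) = 25.43×6 + 11.66×34 + 15.10×71 = 152.58 + 396.44 + 1072.1 = 1621.12
P = 2024.94 / 1621.12 × 100 = 124.9099
Fisher = √(L × P) = √(124.3011 × 124.9099) = 124.6051

124.61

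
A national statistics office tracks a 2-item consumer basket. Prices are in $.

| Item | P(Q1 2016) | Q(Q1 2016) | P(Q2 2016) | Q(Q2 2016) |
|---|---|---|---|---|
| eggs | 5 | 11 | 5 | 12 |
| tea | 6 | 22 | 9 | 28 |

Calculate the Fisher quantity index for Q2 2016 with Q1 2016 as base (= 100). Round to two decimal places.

122.62

Laspeyres component (base-period weights):
ΣP(Q1 2016)Q(Q2 2016) = 5×12 + 6×28 = 60 + 168 = 228
ΣP(Q1 2016)Q(Q1 2016) = 5×11 + 6×22 = 55 + 132 = 187
L = 228 / 187 × 100 = 121.9251
Paasche component (current-period weights):
ΣP(Q2 2016)Q(Q2 2016) = 5×12 + 9×28 = 60 + 252 = 312
ΣP(Q2 2016)Q(Q1 2016) = 5×11 + 9×22 = 55 + 198 = 253
P = 312 / 253 × 100 = 123.3202
Fisher = √(L × P) = √(121.9251 × 123.3202) = 122.6207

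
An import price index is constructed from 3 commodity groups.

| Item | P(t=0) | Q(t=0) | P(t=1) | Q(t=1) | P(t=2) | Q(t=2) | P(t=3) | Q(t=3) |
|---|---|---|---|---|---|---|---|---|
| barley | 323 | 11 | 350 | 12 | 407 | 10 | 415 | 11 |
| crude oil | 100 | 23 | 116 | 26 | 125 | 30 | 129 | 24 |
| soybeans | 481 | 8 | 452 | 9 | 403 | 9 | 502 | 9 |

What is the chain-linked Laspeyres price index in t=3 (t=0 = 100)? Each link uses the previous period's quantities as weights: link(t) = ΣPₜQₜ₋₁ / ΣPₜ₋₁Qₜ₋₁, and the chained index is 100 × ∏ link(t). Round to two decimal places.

119.26

Link t=0→t=1:
ΣP(t=1)Q(t=0) = 350×11 + 116×23 + 452×8 = 3850 + 2668 + 3616 = 10134
ΣP(t=0)Q(t=0) = 323×11 + 100×23 + 481×8 = 3553 + 2300 + 3848 = 9701
link = 10134/9701 = 1.044635
Link t=1→t=2:
ΣP(t=2)Q(t=1) = 407×12 + 125×26 + 403×9 = 4884 + 3250 + 3627 = 11761
ΣP(t=1)Q(t=1) = 350×12 + 116×26 + 452×9 = 4200 + 3016 + 4068 = 11284
link = 11761/11284 = 1.042272
Link t=2→t=3:
ΣP(t=3)Q(t=2) = 415×10 + 129×30 + 502×9 = 4150 + 3870 + 4518 = 12538
ΣP(t=2)Q(t=2) = 407×10 + 125×30 + 403×9 = 4070 + 3750 + 3627 = 11447
link = 12538/11447 = 1.095309
Chained index = 100 × 1.044635 × 1.042272 × 1.095309 = 119.2565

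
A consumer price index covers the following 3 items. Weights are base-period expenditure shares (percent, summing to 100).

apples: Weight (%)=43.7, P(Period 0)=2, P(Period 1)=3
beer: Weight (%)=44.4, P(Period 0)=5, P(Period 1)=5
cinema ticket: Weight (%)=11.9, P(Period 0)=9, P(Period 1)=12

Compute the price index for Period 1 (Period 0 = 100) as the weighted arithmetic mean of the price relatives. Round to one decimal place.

125.8

apples: 43.7 × (3/2) = 43.7 × 1.500000 = 65.5500
beer: 44.4 × (5/5) = 44.4 × 1.000000 = 44.4000
cinema ticket: 11.9 × (12/9) = 11.9 × 1.333333 = 15.8667
Index = Σ wᵢ·(p₁ᵢ/p₀ᵢ) = 65.5500 + 44.4000 + 15.8667 = 125.8167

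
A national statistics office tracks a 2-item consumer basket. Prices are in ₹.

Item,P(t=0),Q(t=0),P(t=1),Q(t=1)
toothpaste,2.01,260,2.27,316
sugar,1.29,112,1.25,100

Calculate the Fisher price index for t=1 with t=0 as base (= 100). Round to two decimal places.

Laspeyres component (base-period weights):
ΣP(t=1)Q(t=0) = 2.27×260 + 1.25×112 = 590.2 + 140 = 730.2
ΣP(t=0)Q(t=0) = 2.01×260 + 1.29×112 = 522.6 + 144.48 = 667.08
L = 730.2 / 667.08 × 100 = 109.4621
Paasche component (current-period weights):
ΣP(t=1)Q(t=1) = 2.27×316 + 1.25×100 = 717.32 + 125 = 842.32
ΣP(t=0)Q(t=1) = 2.01×316 + 1.29×100 = 635.16 + 129 = 764.16
P = 842.32 / 764.16 × 100 = 110.2282
Fisher = √(L × P) = √(109.4621 × 110.2282) = 109.8445

109.84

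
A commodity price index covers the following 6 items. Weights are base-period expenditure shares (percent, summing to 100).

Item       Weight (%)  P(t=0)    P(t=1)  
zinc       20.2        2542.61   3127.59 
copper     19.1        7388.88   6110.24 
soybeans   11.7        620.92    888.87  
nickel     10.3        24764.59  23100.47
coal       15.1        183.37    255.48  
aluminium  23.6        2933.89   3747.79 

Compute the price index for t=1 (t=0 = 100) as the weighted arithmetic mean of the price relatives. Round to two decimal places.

118.18

zinc: 20.2 × (3127.59/2542.61) = 20.2 × 1.230071 = 24.8474
copper: 19.1 × (6110.24/7388.88) = 19.1 × 0.826951 = 15.7948
soybeans: 11.7 × (888.87/620.92) = 11.7 × 1.431537 = 16.7490
nickel: 10.3 × (23100.47/24764.59) = 10.3 × 0.932802 = 9.6079
coal: 15.1 × (255.48/183.37) = 15.1 × 1.393249 = 21.0381
aluminium: 23.6 × (3747.79/2933.89) = 23.6 × 1.277413 = 30.1470
Index = Σ wᵢ·(p₁ᵢ/p₀ᵢ) = 24.8474 + 15.7948 + 16.7490 + 9.6079 + 21.0381 + 30.1470 = 118.1840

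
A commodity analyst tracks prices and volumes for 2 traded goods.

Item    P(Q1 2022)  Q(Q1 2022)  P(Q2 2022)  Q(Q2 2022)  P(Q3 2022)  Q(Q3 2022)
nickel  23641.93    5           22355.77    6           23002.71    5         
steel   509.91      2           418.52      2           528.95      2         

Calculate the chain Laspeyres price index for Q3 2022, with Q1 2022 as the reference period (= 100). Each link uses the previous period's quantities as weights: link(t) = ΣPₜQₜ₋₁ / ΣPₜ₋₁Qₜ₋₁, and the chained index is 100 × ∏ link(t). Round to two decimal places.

Link Q1 2022→Q2 2022:
ΣP(Q2 2022)Q(Q1 2022) = 22355.77×5 + 418.52×2 = 111778.85 + 837.04 = 112615.89
ΣP(Q1 2022)Q(Q1 2022) = 23641.93×5 + 509.91×2 = 118209.65 + 1019.82 = 119229.47
link = 112615.89/119229.47 = 0.944531
Link Q2 2022→Q3 2022:
ΣP(Q3 2022)Q(Q2 2022) = 23002.71×6 + 528.95×2 = 138016.26 + 1057.9 = 139074.16
ΣP(Q2 2022)Q(Q2 2022) = 22355.77×6 + 418.52×2 = 134134.62 + 837.04 = 134971.66
link = 139074.16/134971.66 = 1.030395
Chained index = 100 × 0.944531 × 1.030395 = 97.3240

97.32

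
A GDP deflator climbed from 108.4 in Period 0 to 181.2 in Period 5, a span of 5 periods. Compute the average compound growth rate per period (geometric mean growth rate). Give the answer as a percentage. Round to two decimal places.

Growth factor = (181.2/108.4)^(1/5) = (1.671587)^(1/5) = 1.108219
Growth rate = 1.108219 − 1 = 0.108219 = 10.8219%

10.82%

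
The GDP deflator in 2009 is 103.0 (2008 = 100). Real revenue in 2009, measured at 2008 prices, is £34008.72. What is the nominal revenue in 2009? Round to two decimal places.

Nominal = Real × (Index/100) = 34008.72 × (103.0/100)
        = 34008.72 × 1.030 = 35028.9816

35028.98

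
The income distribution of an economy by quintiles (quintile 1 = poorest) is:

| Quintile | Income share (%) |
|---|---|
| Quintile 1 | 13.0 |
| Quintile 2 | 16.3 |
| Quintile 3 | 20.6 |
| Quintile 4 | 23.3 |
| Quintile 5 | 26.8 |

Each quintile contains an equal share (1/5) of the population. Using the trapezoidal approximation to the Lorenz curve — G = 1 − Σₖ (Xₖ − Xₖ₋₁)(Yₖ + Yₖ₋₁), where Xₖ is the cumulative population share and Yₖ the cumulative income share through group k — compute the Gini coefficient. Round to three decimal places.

0.138

Cumulative income shares Yₖ: 0.1300, 0.2930, 0.4990, 0.7320, 1.0000
Σ (Xₖ−Xₖ₋₁)(Yₖ+Yₖ₋₁) = (1/5)(0.1300+0.0000) + (1/5)(0.2930+0.1300) + (1/5)(0.4990+0.2930) + (1/5)(0.7320+0.4990) + (1/5)(1.0000+0.7320)
  = 0.0260 + 0.0846 + 0.1584 + 0.2462 + 0.3464 = 0.8616
G = 1 − 0.8616 = 0.1384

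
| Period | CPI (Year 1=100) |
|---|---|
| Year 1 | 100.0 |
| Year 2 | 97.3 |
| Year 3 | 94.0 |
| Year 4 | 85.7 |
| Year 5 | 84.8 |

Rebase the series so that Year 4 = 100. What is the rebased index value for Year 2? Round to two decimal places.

Rebased(Year 2) = 97.3 / 85.7 × 100 = 113.5356

113.54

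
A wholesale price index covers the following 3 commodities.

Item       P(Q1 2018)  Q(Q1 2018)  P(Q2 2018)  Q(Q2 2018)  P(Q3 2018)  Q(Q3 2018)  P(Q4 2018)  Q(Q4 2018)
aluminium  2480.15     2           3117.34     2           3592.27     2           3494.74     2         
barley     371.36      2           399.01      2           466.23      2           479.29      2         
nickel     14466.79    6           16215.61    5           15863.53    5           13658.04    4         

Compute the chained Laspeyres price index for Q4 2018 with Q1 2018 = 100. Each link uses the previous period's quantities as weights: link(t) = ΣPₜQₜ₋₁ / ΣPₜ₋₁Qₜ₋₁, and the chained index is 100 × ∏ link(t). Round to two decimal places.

Link Q1 2018→Q2 2018:
ΣP(Q2 2018)Q(Q1 2018) = 3117.34×2 + 399.01×2 + 16215.61×6 = 6234.68 + 798.02 + 97293.66 = 104326.36
ΣP(Q1 2018)Q(Q1 2018) = 2480.15×2 + 371.36×2 + 14466.79×6 = 4960.3 + 742.72 + 86800.74 = 92503.76
link = 104326.36/92503.76 = 1.127807
Link Q2 2018→Q3 2018:
ΣP(Q3 2018)Q(Q2 2018) = 3592.27×2 + 466.23×2 + 15863.53×5 = 7184.54 + 932.46 + 79317.65 = 87434.65
ΣP(Q2 2018)Q(Q2 2018) = 3117.34×2 + 399.01×2 + 16215.61×5 = 6234.68 + 798.02 + 81078.05 = 88110.75
link = 87434.65/88110.75 = 0.992327
Link Q3 2018→Q4 2018:
ΣP(Q4 2018)Q(Q3 2018) = 3494.74×2 + 479.29×2 + 13658.04×5 = 6989.48 + 958.58 + 68290.2 = 76238.26
ΣP(Q3 2018)Q(Q3 2018) = 3592.27×2 + 466.23×2 + 15863.53×5 = 7184.54 + 932.46 + 79317.65 = 87434.65
link = 76238.26/87434.65 = 0.871946
Chained index = 100 × 1.127807 × 0.992327 × 0.871946 = 97.5840

97.58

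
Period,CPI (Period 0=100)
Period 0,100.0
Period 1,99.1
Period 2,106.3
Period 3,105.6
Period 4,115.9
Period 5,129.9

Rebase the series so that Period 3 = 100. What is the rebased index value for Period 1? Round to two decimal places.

93.84

Rebased(Period 1) = 99.1 / 105.6 × 100 = 93.8447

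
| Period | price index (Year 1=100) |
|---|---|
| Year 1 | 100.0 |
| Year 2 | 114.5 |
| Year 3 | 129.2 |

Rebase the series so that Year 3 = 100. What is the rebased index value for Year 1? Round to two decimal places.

Rebased(Year 1) = 100.0 / 129.2 × 100 = 77.3994

77.40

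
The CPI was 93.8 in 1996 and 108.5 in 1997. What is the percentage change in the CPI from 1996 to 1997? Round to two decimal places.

Change = (108.5 − 93.8) / 93.8 × 100
       = 14.7 / 93.8 × 100 = 15.6716%

15.67%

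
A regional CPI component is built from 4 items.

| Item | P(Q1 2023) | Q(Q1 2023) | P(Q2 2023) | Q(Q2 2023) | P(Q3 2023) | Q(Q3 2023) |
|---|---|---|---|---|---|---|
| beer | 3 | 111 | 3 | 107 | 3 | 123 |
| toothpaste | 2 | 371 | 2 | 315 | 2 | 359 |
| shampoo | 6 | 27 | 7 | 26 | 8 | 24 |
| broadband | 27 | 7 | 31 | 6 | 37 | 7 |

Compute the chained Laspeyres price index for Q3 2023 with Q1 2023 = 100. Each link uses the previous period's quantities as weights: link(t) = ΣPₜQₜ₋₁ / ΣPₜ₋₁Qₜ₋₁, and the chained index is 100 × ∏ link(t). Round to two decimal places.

108.74

Link Q1 2023→Q2 2023:
ΣP(Q2 2023)Q(Q1 2023) = 3×111 + 2×371 + 7×27 + 31×7 = 333 + 742 + 189 + 217 = 1481
ΣP(Q1 2023)Q(Q1 2023) = 3×111 + 2×371 + 6×27 + 27×7 = 333 + 742 + 162 + 189 = 1426
link = 1481/1426 = 1.038569
Link Q2 2023→Q3 2023:
ΣP(Q3 2023)Q(Q2 2023) = 3×107 + 2×315 + 8×26 + 37×6 = 321 + 630 + 208 + 222 = 1381
ΣP(Q2 2023)Q(Q2 2023) = 3×107 + 2×315 + 7×26 + 31×6 = 321 + 630 + 182 + 186 = 1319
link = 1381/1319 = 1.047005
Chained index = 100 × 1.038569 × 1.047005 = 108.7388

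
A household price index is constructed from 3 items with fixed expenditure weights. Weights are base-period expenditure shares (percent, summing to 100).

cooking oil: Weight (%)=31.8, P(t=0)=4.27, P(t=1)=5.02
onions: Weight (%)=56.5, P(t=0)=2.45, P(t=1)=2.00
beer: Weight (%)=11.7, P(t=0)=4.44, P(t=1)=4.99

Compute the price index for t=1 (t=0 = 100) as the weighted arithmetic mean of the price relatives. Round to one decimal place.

cooking oil: 31.8 × (5.02/4.27) = 31.8 × 1.175644 = 37.3855
onions: 56.5 × (2.00/2.45) = 56.5 × 0.816327 = 46.1224
beer: 11.7 × (4.99/4.44) = 11.7 × 1.123874 = 13.1493
Index = Σ wᵢ·(p₁ᵢ/p₀ᵢ) = 37.3855 + 46.1224 + 13.1493 = 96.6573

96.7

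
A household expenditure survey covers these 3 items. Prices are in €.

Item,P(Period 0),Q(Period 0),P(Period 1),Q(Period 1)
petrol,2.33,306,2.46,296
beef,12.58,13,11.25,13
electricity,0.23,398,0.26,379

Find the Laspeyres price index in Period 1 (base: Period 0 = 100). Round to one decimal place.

Laspeyres price index uses base-period quantities as weights.
ΣP(Period 1)·Q(Period 0) = 2.46×306 + 11.25×13 + 0.26×398 = 752.76 + 146.25 + 103.48 = 1002.49
ΣP(Period 0)·Q(Period 0) = 2.33×306 + 12.58×13 + 0.23×398 = 712.98 + 163.54 + 91.54 = 968.06
Index = 1002.49 / 968.06 × 100 = 103.5566

103.6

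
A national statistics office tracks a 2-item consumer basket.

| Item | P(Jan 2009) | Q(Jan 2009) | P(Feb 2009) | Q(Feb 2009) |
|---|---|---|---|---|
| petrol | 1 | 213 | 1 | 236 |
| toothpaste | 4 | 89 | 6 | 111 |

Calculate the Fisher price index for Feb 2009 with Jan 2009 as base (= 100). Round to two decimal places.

Laspeyres component (base-period weights):
ΣP(Feb 2009)Q(Jan 2009) = 1×213 + 6×89 = 213 + 534 = 747
ΣP(Jan 2009)Q(Jan 2009) = 1×213 + 4×89 = 213 + 356 = 569
L = 747 / 569 × 100 = 131.2830
Paasche component (current-period weights):
ΣP(Feb 2009)Q(Feb 2009) = 1×236 + 6×111 = 236 + 666 = 902
ΣP(Jan 2009)Q(Feb 2009) = 1×236 + 4×111 = 236 + 444 = 680
P = 902 / 680 × 100 = 132.6471
Fisher = √(L × P) = √(131.2830 × 132.6471) = 131.9632

131.96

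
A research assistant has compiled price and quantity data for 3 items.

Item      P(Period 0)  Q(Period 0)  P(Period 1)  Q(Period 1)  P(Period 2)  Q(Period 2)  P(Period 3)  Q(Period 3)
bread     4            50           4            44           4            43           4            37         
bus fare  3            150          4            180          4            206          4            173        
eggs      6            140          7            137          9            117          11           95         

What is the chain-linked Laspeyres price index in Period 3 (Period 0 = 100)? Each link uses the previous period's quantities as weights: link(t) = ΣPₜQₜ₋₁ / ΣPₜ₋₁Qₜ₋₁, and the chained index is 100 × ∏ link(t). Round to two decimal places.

152.77

Link Period 0→Period 1:
ΣP(Period 1)Q(Period 0) = 4×50 + 4×150 + 7×140 = 200 + 600 + 980 = 1780
ΣP(Period 0)Q(Period 0) = 4×50 + 3×150 + 6×140 = 200 + 450 + 840 = 1490
link = 1780/1490 = 1.194631
Link Period 1→Period 2:
ΣP(Period 2)Q(Period 1) = 4×44 + 4×180 + 9×137 = 176 + 720 + 1233 = 2129
ΣP(Period 1)Q(Period 1) = 4×44 + 4×180 + 7×137 = 176 + 720 + 959 = 1855
link = 2129/1855 = 1.147709
Link Period 2→Period 3:
ΣP(Period 3)Q(Period 2) = 4×43 + 4×206 + 11×117 = 172 + 824 + 1287 = 2283
ΣP(Period 2)Q(Period 2) = 4×43 + 4×206 + 9×117 = 172 + 824 + 1053 = 2049
link = 2283/2049 = 1.114202
Chained index = 100 × 1.194631 × 1.147709 × 1.114202 = 152.7670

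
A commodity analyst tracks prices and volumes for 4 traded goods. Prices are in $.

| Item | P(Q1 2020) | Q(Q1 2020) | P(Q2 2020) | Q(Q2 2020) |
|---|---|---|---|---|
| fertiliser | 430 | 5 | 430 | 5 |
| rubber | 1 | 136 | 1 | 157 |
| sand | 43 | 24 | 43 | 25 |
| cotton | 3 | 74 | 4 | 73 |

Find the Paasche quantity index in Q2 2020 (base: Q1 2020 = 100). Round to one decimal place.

101.7

Paasche quantity index uses current-period prices as weights.
ΣP(Q2 2020)·Q(Q2 2020) = 430×5 + 1×157 + 43×25 + 4×73 = 2150 + 157 + 1075 + 292 = 3674
ΣP(Q2 2020)·Q(Q1 2020) = 430×5 + 1×136 + 43×24 + 4×74 = 2150 + 136 + 1032 + 296 = 3614
Index = 3674 / 3614 × 100 = 101.6602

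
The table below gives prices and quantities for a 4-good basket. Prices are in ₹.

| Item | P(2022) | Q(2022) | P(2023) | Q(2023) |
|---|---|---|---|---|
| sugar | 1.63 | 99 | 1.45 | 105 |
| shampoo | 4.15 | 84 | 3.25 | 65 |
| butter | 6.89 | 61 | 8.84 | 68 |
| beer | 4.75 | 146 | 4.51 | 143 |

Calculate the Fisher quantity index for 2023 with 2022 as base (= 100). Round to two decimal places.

98.77

Laspeyres component (base-period weights):
ΣP(2022)Q(2023) = 1.63×105 + 4.15×65 + 6.89×68 + 4.75×143 = 171.15 + 269.75 + 468.52 + 679.25 = 1588.67
ΣP(2022)Q(2022) = 1.63×99 + 4.15×84 + 6.89×61 + 4.75×146 = 161.37 + 348.6 + 420.29 + 693.5 = 1623.76
L = 1588.67 / 1623.76 × 100 = 97.8390
Paasche component (current-period weights):
ΣP(2023)Q(2023) = 1.45×105 + 3.25×65 + 8.84×68 + 4.51×143 = 152.25 + 211.25 + 601.12 + 644.93 = 1609.55
ΣP(2023)Q(2022) = 1.45×99 + 3.25×84 + 8.84×61 + 4.51×146 = 143.55 + 273 + 539.24 + 658.46 = 1614.25
P = 1609.55 / 1614.25 × 100 = 99.7088
Fisher = √(L × P) = √(97.8390 × 99.7088) = 98.7695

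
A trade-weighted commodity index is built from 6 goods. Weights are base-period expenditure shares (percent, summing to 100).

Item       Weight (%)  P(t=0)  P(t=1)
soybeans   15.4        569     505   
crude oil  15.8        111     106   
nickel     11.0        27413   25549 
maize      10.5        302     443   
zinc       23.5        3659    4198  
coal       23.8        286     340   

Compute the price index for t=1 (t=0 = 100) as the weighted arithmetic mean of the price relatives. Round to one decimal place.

soybeans: 15.4 × (505/569) = 15.4 × 0.887522 = 13.6678
crude oil: 15.8 × (106/111) = 15.8 × 0.954955 = 15.0883
nickel: 11.0 × (25549/27413) = 11.0 × 0.932003 = 10.2520
maize: 10.5 × (443/302) = 10.5 × 1.466887 = 15.4023
zinc: 23.5 × (4198/3659) = 23.5 × 1.147308 = 26.9617
coal: 23.8 × (340/286) = 23.8 × 1.188811 = 28.2937
Index = Σ wᵢ·(p₁ᵢ/p₀ᵢ) = 13.6678 + 15.0883 + 10.2520 + 15.4023 + 26.9617 + 28.2937 = 109.6659

109.7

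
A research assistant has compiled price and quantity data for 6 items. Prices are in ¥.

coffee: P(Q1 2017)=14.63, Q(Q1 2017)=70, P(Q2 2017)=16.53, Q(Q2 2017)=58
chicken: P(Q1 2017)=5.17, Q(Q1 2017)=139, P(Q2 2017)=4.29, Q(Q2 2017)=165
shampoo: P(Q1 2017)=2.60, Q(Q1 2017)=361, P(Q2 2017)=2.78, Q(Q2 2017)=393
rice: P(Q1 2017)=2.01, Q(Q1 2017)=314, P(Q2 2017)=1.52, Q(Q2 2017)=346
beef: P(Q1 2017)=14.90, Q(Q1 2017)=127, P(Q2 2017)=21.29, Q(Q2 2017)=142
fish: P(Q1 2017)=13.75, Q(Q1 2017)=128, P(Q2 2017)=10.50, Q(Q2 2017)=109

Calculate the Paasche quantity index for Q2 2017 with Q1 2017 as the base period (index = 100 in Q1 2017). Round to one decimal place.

102.3

Paasche quantity index uses current-period prices as weights.
ΣP(Q2 2017)·Q(Q2 2017) = 16.53×58 + 4.29×165 + 2.78×393 + 1.52×346 + 21.29×142 + 10.50×109 = 958.74 + 707.85 + 1092.54 + 525.92 + 3023.18 + 1144.5 = 7452.73
ΣP(Q2 2017)·Q(Q1 2017) = 16.53×70 + 4.29×139 + 2.78×361 + 1.52×314 + 21.29×127 + 10.50×128 = 1157.1 + 596.31 + 1003.58 + 477.28 + 2703.83 + 1344 = 7282.1
Index = 7452.73 / 7282.1 × 100 = 102.3431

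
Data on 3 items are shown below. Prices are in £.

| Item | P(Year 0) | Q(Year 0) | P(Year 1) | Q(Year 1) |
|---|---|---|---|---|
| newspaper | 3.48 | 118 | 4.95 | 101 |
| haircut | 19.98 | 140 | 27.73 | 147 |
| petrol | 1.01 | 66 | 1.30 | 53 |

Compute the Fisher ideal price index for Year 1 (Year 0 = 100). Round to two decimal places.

Laspeyres component (base-period weights):
ΣP(Year 1)Q(Year 0) = 4.95×118 + 27.73×140 + 1.30×66 = 584.1 + 3882.2 + 85.8 = 4552.1
ΣP(Year 0)Q(Year 0) = 3.48×118 + 19.98×140 + 1.01×66 = 410.64 + 2797.2 + 66.66 = 3274.5
L = 4552.1 / 3274.5 × 100 = 139.0166
Paasche component (current-period weights):
ΣP(Year 1)Q(Year 1) = 4.95×101 + 27.73×147 + 1.30×53 = 499.95 + 4076.31 + 68.9 = 4645.16
ΣP(Year 0)Q(Year 1) = 3.48×101 + 19.98×147 + 1.01×53 = 351.48 + 2937.06 + 53.53 = 3342.07
P = 4645.16 / 3342.07 × 100 = 138.9905
Fisher = √(L × P) = √(139.0166 × 138.9905) = 139.0036

139.00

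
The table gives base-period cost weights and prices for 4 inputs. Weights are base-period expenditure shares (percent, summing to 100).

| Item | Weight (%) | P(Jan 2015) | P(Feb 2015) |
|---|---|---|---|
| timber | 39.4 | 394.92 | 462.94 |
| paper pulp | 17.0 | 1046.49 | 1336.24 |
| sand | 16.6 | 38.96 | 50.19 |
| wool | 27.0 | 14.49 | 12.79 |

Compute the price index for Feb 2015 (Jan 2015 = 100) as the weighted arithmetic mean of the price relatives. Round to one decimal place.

113.1

timber: 39.4 × (462.94/394.92) = 39.4 × 1.172237 = 46.1862
paper pulp: 17.0 × (1336.24/1046.49) = 17.0 × 1.276878 = 21.7069
sand: 16.6 × (50.19/38.96) = 16.6 × 1.288244 = 21.3849
wool: 27.0 × (12.79/14.49) = 27.0 × 0.882678 = 23.8323
Index = Σ wᵢ·(p₁ᵢ/p₀ᵢ) = 46.1862 + 21.7069 + 21.3849 + 23.8323 = 113.1102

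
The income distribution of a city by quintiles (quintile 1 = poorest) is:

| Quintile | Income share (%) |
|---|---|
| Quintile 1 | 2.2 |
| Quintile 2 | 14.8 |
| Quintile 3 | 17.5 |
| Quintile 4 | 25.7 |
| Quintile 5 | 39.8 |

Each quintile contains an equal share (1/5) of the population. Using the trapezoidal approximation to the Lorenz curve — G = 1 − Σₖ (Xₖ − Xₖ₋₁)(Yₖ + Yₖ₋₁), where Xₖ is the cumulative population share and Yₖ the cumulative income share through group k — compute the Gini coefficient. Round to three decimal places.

Cumulative income shares Yₖ: 0.0220, 0.1700, 0.3450, 0.6020, 1.0000
Σ (Xₖ−Xₖ₋₁)(Yₖ+Yₖ₋₁) = (1/5)(0.0220+0.0000) + (1/5)(0.1700+0.0220) + (1/5)(0.3450+0.1700) + (1/5)(0.6020+0.3450) + (1/5)(1.0000+0.6020)
  = 0.0044 + 0.0384 + 0.1030 + 0.1894 + 0.3204 = 0.6556
G = 1 − 0.6556 = 0.3444

0.344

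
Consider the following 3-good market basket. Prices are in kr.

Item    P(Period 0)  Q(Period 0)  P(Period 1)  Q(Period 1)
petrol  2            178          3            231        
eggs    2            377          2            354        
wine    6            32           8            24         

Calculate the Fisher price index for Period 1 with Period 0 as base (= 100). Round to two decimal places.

119.90

Laspeyres component (base-period weights):
ΣP(Period 1)Q(Period 0) = 3×178 + 2×377 + 8×32 = 534 + 754 + 256 = 1544
ΣP(Period 0)Q(Period 0) = 2×178 + 2×377 + 6×32 = 356 + 754 + 192 = 1302
L = 1544 / 1302 × 100 = 118.5868
Paasche component (current-period weights):
ΣP(Period 1)Q(Period 1) = 3×231 + 2×354 + 8×24 = 693 + 708 + 192 = 1593
ΣP(Period 0)Q(Period 1) = 2×231 + 2×354 + 6×24 = 462 + 708 + 144 = 1314
P = 1593 / 1314 × 100 = 121.2329
Fisher = √(L × P) = √(118.5868 × 121.2329) = 119.9025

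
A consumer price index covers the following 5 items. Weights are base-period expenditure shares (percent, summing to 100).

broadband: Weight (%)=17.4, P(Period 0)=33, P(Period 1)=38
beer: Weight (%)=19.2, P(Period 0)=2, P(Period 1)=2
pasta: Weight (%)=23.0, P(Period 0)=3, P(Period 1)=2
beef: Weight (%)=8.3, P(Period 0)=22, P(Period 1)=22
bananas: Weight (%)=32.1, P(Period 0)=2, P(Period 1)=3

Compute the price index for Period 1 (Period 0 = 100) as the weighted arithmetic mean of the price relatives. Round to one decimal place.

broadband: 17.4 × (38/33) = 17.4 × 1.151515 = 20.0364
beer: 19.2 × (2/2) = 19.2 × 1.000000 = 19.2000
pasta: 23.0 × (2/3) = 23.0 × 0.666667 = 15.3333
beef: 8.3 × (22/22) = 8.3 × 1.000000 = 8.3000
bananas: 32.1 × (3/2) = 32.1 × 1.500000 = 48.1500
Index = Σ wᵢ·(p₁ᵢ/p₀ᵢ) = 20.0364 + 19.2000 + 15.3333 + 8.3000 + 48.1500 = 111.0197

111.0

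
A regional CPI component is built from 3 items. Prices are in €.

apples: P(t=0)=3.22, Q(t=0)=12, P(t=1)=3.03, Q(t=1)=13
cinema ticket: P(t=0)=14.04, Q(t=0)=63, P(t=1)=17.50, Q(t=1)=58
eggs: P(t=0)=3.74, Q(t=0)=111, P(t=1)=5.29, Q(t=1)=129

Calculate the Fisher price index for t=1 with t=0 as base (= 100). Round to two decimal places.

129.36

Laspeyres component (base-period weights):
ΣP(t=1)Q(t=0) = 3.03×12 + 17.50×63 + 5.29×111 = 36.36 + 1102.5 + 587.19 = 1726.05
ΣP(t=0)Q(t=0) = 3.22×12 + 14.04×63 + 3.74×111 = 38.64 + 884.52 + 415.14 = 1338.3
L = 1726.05 / 1338.3 × 100 = 128.9733
Paasche component (current-period weights):
ΣP(t=1)Q(t=1) = 3.03×13 + 17.50×58 + 5.29×129 = 39.39 + 1015 + 682.41 = 1736.8
ΣP(t=0)Q(t=1) = 3.22×13 + 14.04×58 + 3.74×129 = 41.86 + 814.32 + 482.46 = 1338.64
P = 1736.8 / 1338.64 × 100 = 129.7436
Fisher = √(L × P) = √(128.9733 × 129.7436) = 129.3579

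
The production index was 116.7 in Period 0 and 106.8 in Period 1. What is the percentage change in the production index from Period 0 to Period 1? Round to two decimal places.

Change = (106.8 − 116.7) / 116.7 × 100
       = -9.9 / 116.7 × 100 = -8.4833%

-8.48%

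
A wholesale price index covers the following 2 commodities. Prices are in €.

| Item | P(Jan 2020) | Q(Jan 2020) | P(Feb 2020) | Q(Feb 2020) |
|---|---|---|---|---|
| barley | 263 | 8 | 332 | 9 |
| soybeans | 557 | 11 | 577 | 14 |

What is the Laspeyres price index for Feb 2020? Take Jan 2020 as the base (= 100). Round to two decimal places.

Laspeyres price index uses base-period quantities as weights.
ΣP(Feb 2020)·Q(Jan 2020) = 332×8 + 577×11 = 2656 + 6347 = 9003
ΣP(Jan 2020)·Q(Jan 2020) = 263×8 + 557×11 = 2104 + 6127 = 8231
Index = 9003 / 8231 × 100 = 109.3792

109.38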